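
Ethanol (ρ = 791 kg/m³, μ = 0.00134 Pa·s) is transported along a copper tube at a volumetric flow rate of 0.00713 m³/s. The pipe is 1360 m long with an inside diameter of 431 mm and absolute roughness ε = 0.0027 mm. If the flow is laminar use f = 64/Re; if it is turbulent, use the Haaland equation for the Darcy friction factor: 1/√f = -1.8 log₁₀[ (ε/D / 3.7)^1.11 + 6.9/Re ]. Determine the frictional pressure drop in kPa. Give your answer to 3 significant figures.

ΔP ≈ 0.0868 kPa

Cross-sectional area A = πD²/4 = π(0.431)²/4 = 0.1459 m²; mean velocity V = Q/A = 0.00713/0.1459 = 0.04887 m/s.
Reynolds number Re = ρVD/μ = 791 · 0.04887 · 0.431 / 0.00134 = 1.243e+04.
Re > 4000 → turbulent. Relative roughness ε/D = 2.7e-06/0.431 = 6.26e-06. Haaland: 1/√f = -1.8 log₁₀[(6.26e-06/3.7)^1.11 + 6.9/1.243e+04] = -1.8 log₁₀[3.93e-07 + 0.000555] = 5.86, so f = 0.02912.
Darcy-Weisbach: ΔP = f(L/D)(ρV²/2) = 0.02912·(1360/0.431)·(791·0.04887²/2) = 0.02912·3155·0.9446 = 86.8 Pa.
ΔP = 86.8 Pa = 0.0868 kPa.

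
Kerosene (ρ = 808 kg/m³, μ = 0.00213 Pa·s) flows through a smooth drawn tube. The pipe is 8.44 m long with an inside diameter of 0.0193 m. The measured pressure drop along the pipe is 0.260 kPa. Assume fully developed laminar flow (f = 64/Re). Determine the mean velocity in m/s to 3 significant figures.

For laminar flow, f = 64/Re with Re = ρVD/μ, so Darcy-Weisbach reduces to ΔP = 32μLV/D². Solving for V: V = ΔP·D²/(32μL) = 260·(0.0193)²/(32·0.00213·8.44) = 0.1684 m/s.
Check: Re = ρVD/μ = 808·0.1684·0.0193/0.00213 = 1233 < 2300, so the laminar assumption holds.

V ≈ 0.168 m/s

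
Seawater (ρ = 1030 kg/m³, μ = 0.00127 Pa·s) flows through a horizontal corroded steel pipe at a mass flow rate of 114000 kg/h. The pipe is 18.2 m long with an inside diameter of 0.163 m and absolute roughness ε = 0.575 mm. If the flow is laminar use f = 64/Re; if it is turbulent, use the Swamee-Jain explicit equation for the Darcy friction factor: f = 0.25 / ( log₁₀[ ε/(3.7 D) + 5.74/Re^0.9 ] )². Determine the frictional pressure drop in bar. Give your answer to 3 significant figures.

ṁ = 114000 kg/h = 114000/3600 = 31.67 kg/s.
A = πD²/4 = π(0.163)²/4 = 0.02087 m²; mean velocity V = ṁ/(ρA) = 31.67/(1030 · 0.02087) = 1.473 m/s.
Reynolds number Re = ρVD/μ = 1030 · 1.473 · 0.163 / 0.00127 = 1.948e+05.
Re > 4000 → turbulent. Relative roughness ε/D = 0.000575/0.163 = 0.00353. Swamee-Jain: f = 0.25/(log₁₀[0.00353/3.7 + 5.74/1.948e+05^0.9])² = 0.25/(log₁₀[0.000953 + 9.96e-05])² = 0.25/(-2.978)² = 0.0282.
Darcy-Weisbach: ΔP = f(L/D)(ρV²/2) = 0.0282·(18.2/0.163)·(1030·1.473²/2) = 0.0282·111.7·1118 = 3520 Pa.
ΔP = 3520 Pa = 0.0352 bar.

ΔP ≈ 0.0352 bar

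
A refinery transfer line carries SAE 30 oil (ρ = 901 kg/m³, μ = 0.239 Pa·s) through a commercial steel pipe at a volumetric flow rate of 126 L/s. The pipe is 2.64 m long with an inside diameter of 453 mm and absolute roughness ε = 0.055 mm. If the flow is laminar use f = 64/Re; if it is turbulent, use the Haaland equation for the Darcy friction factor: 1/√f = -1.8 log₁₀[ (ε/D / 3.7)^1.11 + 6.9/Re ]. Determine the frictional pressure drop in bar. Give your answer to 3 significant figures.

Q = 126 L/s = 126/1000 = 0.126 m³/s.
Cross-sectional area A = πD²/4 = π(0.453)²/4 = 0.1612 m²; mean velocity V = Q/A = 0.126/0.1612 = 0.7818 m/s.
Reynolds number Re = ρVD/μ = 901 · 0.7818 · 0.453 / 0.239 = 1335.
Re < 2300 → laminar flow, so f = 64/Re = 64/1335 = 0.04794 (the turbulent correlation is not needed).
Darcy-Weisbach: ΔP = f(L/D)(ρV²/2) = 0.04794·(2.64/0.453)·(901·0.7818²/2) = 0.04794·5.828·275.3 = 76.92 Pa.
ΔP = 76.92 Pa = 7.69×10^-4 bar.

ΔP ≈ 7.69×10^-4 bar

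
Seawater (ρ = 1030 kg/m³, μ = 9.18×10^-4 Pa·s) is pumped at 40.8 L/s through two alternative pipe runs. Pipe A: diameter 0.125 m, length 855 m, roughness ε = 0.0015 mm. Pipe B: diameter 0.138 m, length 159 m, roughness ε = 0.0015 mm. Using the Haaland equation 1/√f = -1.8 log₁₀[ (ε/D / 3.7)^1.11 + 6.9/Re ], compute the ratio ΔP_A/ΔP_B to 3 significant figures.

Pipe A: V = Q/A = 0.0408/0.01227 = 3.325 m/s; Re = 4.663e+05; ε/D = 1.2e-05; Haaland → f = 0.01336; ΔP_A = f(L/D)(ρV²/2) = 5.201e+05 Pa.
Pipe B: V = Q/A = 0.0408/0.01496 = 2.728 m/s; Re = 4.224e+05; ε/D = 1.09e-05; Haaland → f = 0.01358; ΔP_B = f(L/D)(ρV²/2) = 5.994e+04 Pa.
ΔP_A/ΔP_B = 5.201e+05/5.994e+04 = 8.68.

ΔP_A/ΔP_B ≈ 8.68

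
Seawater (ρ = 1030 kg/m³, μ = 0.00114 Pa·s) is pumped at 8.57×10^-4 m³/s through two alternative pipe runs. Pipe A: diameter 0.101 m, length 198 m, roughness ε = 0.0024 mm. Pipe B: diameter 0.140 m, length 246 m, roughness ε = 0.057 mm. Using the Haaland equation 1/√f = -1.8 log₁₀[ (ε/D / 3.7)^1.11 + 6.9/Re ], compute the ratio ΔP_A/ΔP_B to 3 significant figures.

Pipe A: V = Q/A = 0.000857/0.008012 = 0.107 m/s; Re = 9761; ε/D = 2.38e-05; Haaland → f = 0.03111; ΔP_A = f(L/D)(ρV²/2) = 359.4 Pa.
Pipe B: V = Q/A = 0.000857/0.01539 = 0.05567 m/s; Re = 7042; ε/D = 0.000407; Haaland → f = 0.03449; ΔP_B = f(L/D)(ρV²/2) = 96.74 Pa.
ΔP_A/ΔP_B = 359.4/96.74 = 3.72.

ΔP_A/ΔP_B ≈ 3.72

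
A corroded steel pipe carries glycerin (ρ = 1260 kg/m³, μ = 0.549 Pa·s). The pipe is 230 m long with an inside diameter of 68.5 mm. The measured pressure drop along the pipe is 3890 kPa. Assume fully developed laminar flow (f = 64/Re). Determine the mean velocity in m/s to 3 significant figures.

V ≈ 4.52 m/s

For laminar flow, f = 64/Re with Re = ρVD/μ, so Darcy-Weisbach reduces to ΔP = 32μLV/D². Solving for V: V = ΔP·D²/(32μL) = 3.89e+06·(0.0685)²/(32·0.549·230) = 4.517 m/s.
Check: Re = ρVD/μ = 1260·4.517·0.0685/0.549 = 710.2 < 2300, so the laminar assumption holds.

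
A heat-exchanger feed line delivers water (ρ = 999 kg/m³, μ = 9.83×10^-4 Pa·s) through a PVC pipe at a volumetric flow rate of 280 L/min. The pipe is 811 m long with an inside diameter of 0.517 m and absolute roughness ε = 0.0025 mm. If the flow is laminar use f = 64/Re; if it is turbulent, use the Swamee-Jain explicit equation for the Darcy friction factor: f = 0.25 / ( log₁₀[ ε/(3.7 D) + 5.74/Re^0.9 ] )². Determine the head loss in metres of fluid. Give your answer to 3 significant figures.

h_f ≈ 0.00117 m

Q = 280 L/min = 280/60000 = 0.004667 m³/s.
Cross-sectional area A = πD²/4 = π(0.517)²/4 = 0.2099 m²; mean velocity V = Q/A = 0.004667/0.2099 = 0.02223 m/s.
Reynolds number Re = ρVD/μ = 999 · 0.02223 · 0.517 / 0.000983 = 1.168e+04.
Re > 4000 → turbulent. Relative roughness ε/D = 2.5e-06/0.517 = 4.84e-06. Swamee-Jain: f = 0.25/(log₁₀[4.84e-06/3.7 + 5.74/1.168e+04^0.9])² = 0.25/(log₁₀[1.31e-06 + 0.00125])² = 0.25/(-2.901)² = 0.0297.
Darcy-Weisbach: ΔP = f(L/D)(ρV²/2) = 0.0297·(811/0.517)·(999·0.02223²/2) = 0.0297·1569·0.2468 = 11.5 Pa.
Head loss h_f = ΔP/(ρg) = 11.5/(999·9.81) = 0.00117 m.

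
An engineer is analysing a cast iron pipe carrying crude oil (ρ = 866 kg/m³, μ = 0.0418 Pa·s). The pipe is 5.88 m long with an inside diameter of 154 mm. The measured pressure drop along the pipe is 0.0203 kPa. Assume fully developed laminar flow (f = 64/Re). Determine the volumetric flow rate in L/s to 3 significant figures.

Q ≈ 1.14 L/s

For laminar flow, f = 64/Re with Re = ρVD/μ, so Darcy-Weisbach reduces to ΔP = 32μLV/D². Solving for V: V = ΔP·D²/(32μL) = 20.3·(0.154)²/(32·0.0418·5.88) = 0.06121 m/s.
Check: Re = ρVD/μ = 866·0.06121·0.154/0.0418 = 195.3 < 2300, so the laminar assumption holds.
Q = V·A = 0.06121·(π/4·0.154²) = 0.00114 m³/s = 1.14 L/s.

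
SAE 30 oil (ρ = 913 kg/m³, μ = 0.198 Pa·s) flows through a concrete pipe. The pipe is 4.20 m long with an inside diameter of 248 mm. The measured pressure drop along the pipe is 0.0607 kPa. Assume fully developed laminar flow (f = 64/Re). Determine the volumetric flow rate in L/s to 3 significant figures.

For laminar flow, f = 64/Re with Re = ρVD/μ, so Darcy-Weisbach reduces to ΔP = 32μLV/D². Solving for V: V = ΔP·D²/(32μL) = 60.7·(0.248)²/(32·0.198·4.2) = 0.1403 m/s.
Check: Re = ρVD/μ = 913·0.1403·0.248/0.198 = 160.4 < 2300, so the laminar assumption holds.
Q = V·A = 0.1403·(π/4·0.248²) = 0.006777 m³/s = 6.78 L/s.

Q ≈ 6.78 L/s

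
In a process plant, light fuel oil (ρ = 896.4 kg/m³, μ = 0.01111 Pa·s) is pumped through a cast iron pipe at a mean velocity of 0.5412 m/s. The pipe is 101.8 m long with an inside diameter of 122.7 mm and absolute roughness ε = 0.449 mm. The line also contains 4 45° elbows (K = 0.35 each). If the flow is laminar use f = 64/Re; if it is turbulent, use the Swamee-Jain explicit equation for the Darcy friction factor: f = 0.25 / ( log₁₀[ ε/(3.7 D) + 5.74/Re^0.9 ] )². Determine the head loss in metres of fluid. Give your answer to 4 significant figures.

h_f ≈ 0.5352 m

Reynolds number Re = ρVD/μ = 896.4 · 0.5412 · 0.1227 / 0.0111 = 5358.
Re > 4000 → turbulent. Relative roughness ε/D = 0.000449/0.1227 = 0.00366. Swamee-Jain: f = 0.25/(log₁₀[0.00366/3.7 + 5.74/5358^0.9])² = 0.25/(log₁₀[0.000989 + 0.00253])² = 0.25/(-2.454)² = 0.04152.
Total minor-loss coefficient ΣK = 4·0.35 = 1.4.
ΔP = [f·L/D + ΣK]·(ρV²/2) = [0.04152·101.8/0.1227 + 1.4]·(896.4·0.5412²/2) = [34.45 + 1.4]·131.3 = 4706 Pa.
Head loss h_f = ΔP/(ρg) = 4706/(896.4·9.81) = 0.5352 m.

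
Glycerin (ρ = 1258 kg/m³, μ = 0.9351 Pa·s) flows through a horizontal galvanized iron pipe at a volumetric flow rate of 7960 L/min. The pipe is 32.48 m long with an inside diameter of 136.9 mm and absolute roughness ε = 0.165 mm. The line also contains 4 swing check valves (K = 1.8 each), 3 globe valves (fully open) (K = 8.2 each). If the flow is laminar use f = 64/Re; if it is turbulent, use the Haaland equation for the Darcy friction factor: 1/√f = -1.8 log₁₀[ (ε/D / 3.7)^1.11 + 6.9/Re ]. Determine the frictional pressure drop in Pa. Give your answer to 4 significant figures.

ΔP ≈ 2092000 Pa

Q = 7960 L/min = 7960/60000 = 0.1327 m³/s.
Cross-sectional area A = πD²/4 = π(0.1369)²/4 = 0.01472 m²; mean velocity V = Q/A = 0.1327/0.01472 = 9.013 m/s.
Reynolds number Re = ρVD/μ = 1258 · 9.013 · 0.1369 / 0.935 = 1660.
Re < 2300 → laminar flow, so f = 64/Re = 64/1660 = 0.03856 (the turbulent correlation is not needed).
Total minor-loss coefficient ΣK = 4·1.8 + 3·8.2 = 31.8.
ΔP = [f·L/D + ΣK]·(ρV²/2) = [0.03856·32.48/0.1369 + 31.8]·(1258·9.013²/2) = [9.147 + 31.8]·5.11e+04 = 2.092e+06 Pa.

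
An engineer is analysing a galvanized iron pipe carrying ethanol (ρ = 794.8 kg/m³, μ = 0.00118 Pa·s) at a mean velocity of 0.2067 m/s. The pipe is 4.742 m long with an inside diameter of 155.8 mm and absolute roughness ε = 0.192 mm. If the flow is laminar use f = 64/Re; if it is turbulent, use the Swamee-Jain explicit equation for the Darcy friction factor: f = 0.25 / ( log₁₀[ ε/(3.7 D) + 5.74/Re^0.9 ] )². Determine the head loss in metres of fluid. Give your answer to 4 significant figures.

Reynolds number Re = ρVD/μ = 794.8 · 0.2067 · 0.1558 / 0.00118 = 2.169e+04.
Re > 4000 → turbulent. Relative roughness ε/D = 0.000192/0.1558 = 0.00123. Swamee-Jain: f = 0.25/(log₁₀[0.00123/3.7 + 5.74/2.169e+04^0.9])² = 0.25/(log₁₀[0.000333 + 0.000718])² = 0.25/(-2.978)² = 0.02818.
Darcy-Weisbach: ΔP = f(L/D)(ρV²/2) = 0.02818·(4.742/0.1558)·(794.8·0.2067²/2) = 0.02818·30.44·16.98 = 14.57 Pa.
Head loss h_f = ΔP/(ρg) = 14.57/(794.8·9.81) = 0.001868 m.

h_f ≈ 0.001868 m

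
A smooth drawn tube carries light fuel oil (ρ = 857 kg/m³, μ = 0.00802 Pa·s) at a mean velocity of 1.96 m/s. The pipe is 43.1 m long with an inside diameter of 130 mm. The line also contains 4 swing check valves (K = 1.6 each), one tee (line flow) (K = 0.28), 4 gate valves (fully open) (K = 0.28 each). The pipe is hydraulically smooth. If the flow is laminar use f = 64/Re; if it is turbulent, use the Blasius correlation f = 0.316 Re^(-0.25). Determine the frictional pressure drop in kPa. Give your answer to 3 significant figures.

ΔP ≈ 26.3 kPa

Reynolds number Re = ρVD/μ = 857 · 1.96 · 0.13 / 0.00802 = 2.723e+04.
Re > 4000 → turbulent. Smooth-pipe (Blasius): f = 0.316 Re^(-0.25) = 0.316/(2.723e+04)^0.25 = 0.0246.
Total minor-loss coefficient ΣK = 4·1.6 + 1·0.28 + 4·0.28 = 7.8.
ΔP = [f·L/D + ΣK]·(ρV²/2) = [0.0246·43.1/0.13 + 7.8]·(857·1.96²/2) = [8.156 + 7.8]·1646 = 2.627e+04 Pa.
ΔP = 2.627e+04 Pa = 26.3 kPa.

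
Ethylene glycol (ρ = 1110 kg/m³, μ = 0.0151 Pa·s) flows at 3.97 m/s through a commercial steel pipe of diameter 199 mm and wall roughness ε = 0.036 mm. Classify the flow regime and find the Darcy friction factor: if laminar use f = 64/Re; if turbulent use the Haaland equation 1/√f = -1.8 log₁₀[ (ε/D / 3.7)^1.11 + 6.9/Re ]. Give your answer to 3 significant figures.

Re = ρVD/μ = 1110·3.97·0.199/0.0151 = 5.808e+04.
Re > 4000 → turbulent. ε/D = 3.6e-05/0.199 = 0.000181; Haaland: 1/√f = -1.8 log₁₀[1.64e-05 + 0.000119] = 6.964, so f = 0.02062.

f ≈ 0.0206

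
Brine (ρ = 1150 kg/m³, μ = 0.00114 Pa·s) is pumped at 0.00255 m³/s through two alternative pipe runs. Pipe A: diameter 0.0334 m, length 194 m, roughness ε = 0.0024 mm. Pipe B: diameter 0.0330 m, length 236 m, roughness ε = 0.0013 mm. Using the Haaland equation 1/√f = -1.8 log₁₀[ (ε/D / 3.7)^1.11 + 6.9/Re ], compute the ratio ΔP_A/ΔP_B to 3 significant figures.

Pipe A: V = Q/A = 0.00255/0.0008762 = 2.91 m/s; Re = 9.806e+04; ε/D = 7.19e-05; Haaland → f = 0.0182; ΔP_A = f(L/D)(ρV²/2) = 5.15e+05 Pa.
Pipe B: V = Q/A = 0.00255/0.0008553 = 2.981 m/s; Re = 9.925e+04; ε/D = 3.94e-05; Haaland → f = 0.01801; ΔP_B = f(L/D)(ρV²/2) = 6.584e+05 Pa.
ΔP_A/ΔP_B = 5.15e+05/6.584e+05 = 0.782.

ΔP_A/ΔP_B ≈ 0.782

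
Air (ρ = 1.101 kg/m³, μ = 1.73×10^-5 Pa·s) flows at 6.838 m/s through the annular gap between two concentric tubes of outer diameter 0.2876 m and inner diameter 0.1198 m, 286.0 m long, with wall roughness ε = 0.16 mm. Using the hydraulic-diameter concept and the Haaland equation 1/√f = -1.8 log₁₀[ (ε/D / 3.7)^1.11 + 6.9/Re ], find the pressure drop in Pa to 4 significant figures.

Hydraulic diameter D_h = 4A/P = D_o - D_i = 0.2876 - 0.1198 = 0.1678 m.
Re = ρVD_h/μ = 1.101·6.838·0.1678/1.73e-05 = 7.302e+04.
ε/D_h = 0.00016/0.1678 = 0.000954; Haaland gives 1/√f = -1.8 log₁₀[0.000104+9.45e-05] = 6.665, so f = 0.02251.
ΔP = f(L/D_h)(ρV²/2) = 0.02251·286/0.1678·25.74 = 987.7 Pa.

ΔP ≈ 987.7 Pa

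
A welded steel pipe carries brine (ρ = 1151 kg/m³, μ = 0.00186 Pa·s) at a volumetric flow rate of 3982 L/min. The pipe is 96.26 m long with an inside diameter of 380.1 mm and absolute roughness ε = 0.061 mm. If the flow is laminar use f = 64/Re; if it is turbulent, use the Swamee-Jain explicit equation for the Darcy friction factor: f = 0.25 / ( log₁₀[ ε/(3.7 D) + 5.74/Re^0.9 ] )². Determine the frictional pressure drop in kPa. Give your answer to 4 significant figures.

Q = 3982 L/min = 3982/60000 = 0.06637 m³/s.
Cross-sectional area A = πD²/4 = π(0.3801)²/4 = 0.1135 m²; mean velocity V = Q/A = 0.06637/0.1135 = 0.5849 m/s.
Reynolds number Re = ρVD/μ = 1151 · 0.5849 · 0.3801 / 0.00186 = 1.376e+05.
Re > 4000 → turbulent. Relative roughness ε/D = 6.1e-05/0.3801 = 0.00016. Swamee-Jain: f = 0.25/(log₁₀[0.00016/3.7 + 5.74/1.376e+05^0.9])² = 0.25/(log₁₀[4.34e-05 + 0.000136])² = 0.25/(-3.746)² = 0.01782.
Darcy-Weisbach: ΔP = f(L/D)(ρV²/2) = 0.01782·(96.26/0.3801)·(1151·0.5849²/2) = 0.01782·253.2·196.9 = 888.4 Pa.
ΔP = 888.4 Pa = 0.8884 kPa.

ΔP ≈ 0.8884 kPa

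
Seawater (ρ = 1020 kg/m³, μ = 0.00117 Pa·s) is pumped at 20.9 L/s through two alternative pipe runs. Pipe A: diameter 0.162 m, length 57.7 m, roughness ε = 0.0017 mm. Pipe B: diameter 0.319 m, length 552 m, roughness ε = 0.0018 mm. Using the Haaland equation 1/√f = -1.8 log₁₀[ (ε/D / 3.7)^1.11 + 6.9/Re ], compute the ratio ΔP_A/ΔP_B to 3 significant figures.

ΔP_A/ΔP_B ≈ 2.69

Pipe A: V = Q/A = 0.0209/0.02061 = 1.014 m/s; Re = 1.432e+05; ε/D = 1.05e-05; Haaland → f = 0.01661; ΔP_A = f(L/D)(ρV²/2) = 3102 Pa.
Pipe B: V = Q/A = 0.0209/0.07992 = 0.2615 m/s; Re = 7.272e+04; ε/D = 5.64e-06; Haaland → f = 0.01909; ΔP_B = f(L/D)(ρV²/2) = 1152 Pa.
ΔP_A/ΔP_B = 3102/1152 = 2.69.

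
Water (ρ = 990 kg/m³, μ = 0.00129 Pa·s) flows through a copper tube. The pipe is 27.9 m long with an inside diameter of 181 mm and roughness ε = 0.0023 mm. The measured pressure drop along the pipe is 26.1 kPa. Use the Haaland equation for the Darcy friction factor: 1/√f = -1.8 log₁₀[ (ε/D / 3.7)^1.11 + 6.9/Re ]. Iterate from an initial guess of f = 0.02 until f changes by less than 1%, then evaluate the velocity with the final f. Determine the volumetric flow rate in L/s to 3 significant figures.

Q ≈ 135 L/s

Rearranging Darcy-Weisbach: V = √(2·ΔP·D/(f·L·ρ)). With ε/D = 2.3e-06/0.181 = 1.27e-05, iterate starting from f = 0.02:
  f = 0.02 → V = √(2·2.61e+04·0.181/(0.02·27.9·990)) = 4.136 m/s; Re = ρVD/μ = 5.745e+05; f → 0.01291
  f = 0.01291 → V = 5.148 m/s; Re = 7.151e+05; f → 0.01245
  f = 0.01245 → V = 5.241 m/s; Re = 7.28e+05; f → 0.01242
Converged (Δf/f < 1%). With the final f = 0.01242: V = √(2·2.61e+04·0.181/(0.01242·27.9·990)) = 5.249 m/s.
Q = V·A = 5.249·(π/4·0.181²) = 0.135 m³/s = 135 L/s.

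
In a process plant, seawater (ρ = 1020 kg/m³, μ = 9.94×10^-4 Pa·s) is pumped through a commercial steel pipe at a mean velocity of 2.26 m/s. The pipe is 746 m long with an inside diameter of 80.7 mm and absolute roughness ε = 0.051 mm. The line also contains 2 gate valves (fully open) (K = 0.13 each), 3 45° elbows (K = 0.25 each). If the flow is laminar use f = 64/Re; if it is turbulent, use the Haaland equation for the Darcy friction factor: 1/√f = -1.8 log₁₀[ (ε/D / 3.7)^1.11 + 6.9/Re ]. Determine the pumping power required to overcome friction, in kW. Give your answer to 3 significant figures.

Reynolds number Re = ρVD/μ = 1020 · 2.26 · 0.0807 / 0.000994 = 1.872e+05.
Re > 4000 → turbulent. Relative roughness ε/D = 5.1e-05/0.0807 = 0.000632. Haaland: 1/√f = -1.8 log₁₀[(0.000632/3.7)^1.11 + 6.9/1.872e+05] = -1.8 log₁₀[6.58e-05 + 3.69e-05] = 7.18, so f = 0.0194.
Total minor-loss coefficient ΣK = 2·0.13 + 3·0.25 = 1.01.
ΔP = [f·L/D + ΣK]·(ρV²/2) = [0.0194·746/0.0807 + 1.01]·(1020·2.26²/2) = [179.3 + 1.01]·2605 = 4.698e+05 Pa.
Q = V·A = 2.26·0.005115 = 0.01156 m³/s.
Pumping power P = QΔP = 0.01156·4.698e+05 = 5430 W = 5.43 kW.

P ≈ 5.43 kW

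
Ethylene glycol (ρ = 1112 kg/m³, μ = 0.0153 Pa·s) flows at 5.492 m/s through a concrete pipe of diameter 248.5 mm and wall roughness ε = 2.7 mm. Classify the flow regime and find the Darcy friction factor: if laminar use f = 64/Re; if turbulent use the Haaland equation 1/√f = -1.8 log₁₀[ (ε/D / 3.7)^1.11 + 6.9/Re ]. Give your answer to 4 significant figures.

f ≈ 0.03961

Re = ρVD/μ = 1112·5.492·0.2485/0.0153 = 9.919e+04.
Re > 4000 → turbulent. ε/D = 0.0027/0.2485 = 0.0109; Haaland: 1/√f = -1.8 log₁₀[0.00155 + 6.96e-05] = 5.025, so f = 0.03961.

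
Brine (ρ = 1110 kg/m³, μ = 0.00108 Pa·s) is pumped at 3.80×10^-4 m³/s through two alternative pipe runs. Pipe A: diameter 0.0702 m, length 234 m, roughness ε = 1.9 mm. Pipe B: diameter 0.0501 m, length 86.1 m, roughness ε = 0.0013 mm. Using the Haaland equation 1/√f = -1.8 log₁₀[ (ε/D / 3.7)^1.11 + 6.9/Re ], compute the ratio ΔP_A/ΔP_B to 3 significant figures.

Pipe A: V = Q/A = 0.00038/0.00387 = 0.09818 m/s; Re = 7084; ε/D = 0.0271; Haaland → f = 0.05931; ΔP_A = f(L/D)(ρV²/2) = 1058 Pa.
Pipe B: V = Q/A = 0.00038/0.001971 = 0.1928 m/s; Re = 9926; ε/D = 2.59e-05; Haaland → f = 0.03097; ΔP_B = f(L/D)(ρV²/2) = 1098 Pa.
ΔP_A/ΔP_B = 1058/1098 = 0.963.

ΔP_A/ΔP_B ≈ 0.963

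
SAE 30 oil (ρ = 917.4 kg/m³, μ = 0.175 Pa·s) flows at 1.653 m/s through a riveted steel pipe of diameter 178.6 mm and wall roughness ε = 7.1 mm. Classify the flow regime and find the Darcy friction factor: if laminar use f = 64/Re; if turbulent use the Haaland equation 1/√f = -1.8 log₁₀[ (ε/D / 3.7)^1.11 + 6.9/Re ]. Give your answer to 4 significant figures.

Re = ρVD/μ = 917.4·1.653·0.1786/0.175 = 1548.
Re < 2300 → laminar, so f = 64/Re = 0.04135 (roughness is irrelevant in laminar flow).

f ≈ 0.04135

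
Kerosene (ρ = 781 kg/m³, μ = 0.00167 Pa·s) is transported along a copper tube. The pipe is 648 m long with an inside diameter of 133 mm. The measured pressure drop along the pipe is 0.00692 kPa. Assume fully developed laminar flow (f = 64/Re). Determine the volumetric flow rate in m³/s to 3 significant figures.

Q ≈ 4.91×10^-5 m³/s

For laminar flow, f = 64/Re with Re = ρVD/μ, so Darcy-Weisbach reduces to ΔP = 32μLV/D². Solving for V: V = ΔP·D²/(32μL) = 6.92·(0.133)²/(32·0.00167·648) = 0.003535 m/s.
Check: Re = ρVD/μ = 781·0.003535·0.133/0.00167 = 219.9 < 2300, so the laminar assumption holds.
Q = V·A = 0.003535·(π/4·0.133²) = 4.911e-05 m³/s = 4.91×10^-5 m³/s.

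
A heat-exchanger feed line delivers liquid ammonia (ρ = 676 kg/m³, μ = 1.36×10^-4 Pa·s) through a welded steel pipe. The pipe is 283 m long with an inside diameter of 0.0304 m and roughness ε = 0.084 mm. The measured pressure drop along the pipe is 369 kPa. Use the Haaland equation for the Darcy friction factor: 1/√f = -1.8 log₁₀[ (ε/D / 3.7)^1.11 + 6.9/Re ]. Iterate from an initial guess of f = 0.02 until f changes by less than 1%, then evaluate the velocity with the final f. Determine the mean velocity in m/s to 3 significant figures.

V ≈ 2.12 m/s

Rearranging Darcy-Weisbach: V = √(2·ΔP·D/(f·L·ρ)). With ε/D = 8.4e-05/0.0304 = 0.00276, iterate starting from f = 0.02:
  f = 0.02 → V = √(2·3.69e+05·0.0304/(0.02·283·676)) = 2.421 m/s; Re = ρVD/μ = 3.659e+05; f → 0.02597
  f = 0.02597 → V = 2.125 m/s; Re = 3.211e+05; f → 0.02602
Converged (Δf/f < 1%). With the final f = 0.02602: V = √(2·3.69e+05·0.0304/(0.02602·283·676)) = 2.123 m/s.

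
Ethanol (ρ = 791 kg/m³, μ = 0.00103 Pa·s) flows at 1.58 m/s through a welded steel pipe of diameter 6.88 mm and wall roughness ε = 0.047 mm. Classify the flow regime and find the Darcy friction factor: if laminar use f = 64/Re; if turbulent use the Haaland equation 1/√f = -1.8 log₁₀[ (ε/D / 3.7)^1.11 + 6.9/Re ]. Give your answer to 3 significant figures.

Re = ρVD/μ = 791·1.58·0.00688/0.00103 = 8348.
Re > 4000 → turbulent. ε/D = 4.7e-05/0.00688 = 0.00683; Haaland: 1/√f = -1.8 log₁₀[0.000924 + 0.000827] = 4.962, so f = 0.04061.

f ≈ 0.0406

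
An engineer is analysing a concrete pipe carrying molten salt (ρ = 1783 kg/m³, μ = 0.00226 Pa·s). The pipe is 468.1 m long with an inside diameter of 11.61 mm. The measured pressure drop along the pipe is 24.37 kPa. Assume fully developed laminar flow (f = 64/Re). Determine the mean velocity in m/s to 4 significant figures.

For laminar flow, f = 64/Re with Re = ρVD/μ, so Darcy-Weisbach reduces to ΔP = 32μLV/D². Solving for V: V = ΔP·D²/(32μL) = 2.437e+04·(0.01161)²/(32·0.00226·468.1) = 0.09703 m/s.
Check: Re = ρVD/μ = 1783·0.09703·0.01161/0.00226 = 888.8 < 2300, so the laminar assumption holds.

V ≈ 0.09703 m/s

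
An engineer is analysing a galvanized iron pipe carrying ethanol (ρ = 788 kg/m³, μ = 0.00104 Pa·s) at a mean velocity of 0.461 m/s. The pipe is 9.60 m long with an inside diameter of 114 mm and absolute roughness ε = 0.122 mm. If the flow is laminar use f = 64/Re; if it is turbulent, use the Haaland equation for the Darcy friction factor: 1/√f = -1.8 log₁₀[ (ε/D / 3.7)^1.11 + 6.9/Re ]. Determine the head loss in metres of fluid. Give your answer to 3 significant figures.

h_f ≈ 0.0225 m

Reynolds number Re = ρVD/μ = 788 · 0.461 · 0.114 / 0.00104 = 3.982e+04.
Re > 4000 → turbulent. Relative roughness ε/D = 0.000122/0.114 = 0.00107. Haaland: 1/√f = -1.8 log₁₀[(0.00107/3.7)^1.11 + 6.9/3.982e+04] = -1.8 log₁₀[0.000118 + 0.000173] = 6.364, so f = 0.02469.
Darcy-Weisbach: ΔP = f(L/D)(ρV²/2) = 0.02469·(9.6/0.114)·(788·0.461²/2) = 0.02469·84.21·83.73 = 174.1 Pa.
Head loss h_f = ΔP/(ρg) = 174.1/(788·9.81) = 0.0225 m.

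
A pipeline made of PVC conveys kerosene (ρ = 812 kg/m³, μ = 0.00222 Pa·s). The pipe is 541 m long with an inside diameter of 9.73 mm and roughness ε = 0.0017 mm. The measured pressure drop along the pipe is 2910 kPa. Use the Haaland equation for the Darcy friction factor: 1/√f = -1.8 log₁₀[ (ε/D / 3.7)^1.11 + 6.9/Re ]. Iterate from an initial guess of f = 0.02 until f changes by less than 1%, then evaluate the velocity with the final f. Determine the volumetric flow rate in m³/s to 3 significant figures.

Rearranging Darcy-Weisbach: V = √(2·ΔP·D/(f·L·ρ)). With ε/D = 1.7e-06/0.00973 = 0.000175, iterate starting from f = 0.02:
  f = 0.02 → V = √(2·2.91e+06·0.00973/(0.02·541·812)) = 2.539 m/s; Re = ρVD/μ = 9035; f → 0.03195
  f = 0.03195 → V = 2.009 m/s; Re = 7149; f → 0.0341
  f = 0.0341 → V = 1.944 m/s; Re = 6919; f → 0.03442
Converged (Δf/f < 1%). With the final f = 0.03442: V = √(2·2.91e+06·0.00973/(0.03442·541·812)) = 1.935 m/s.
Q = V·A = 1.935·(π/4·0.00973²) = 0.0001439 m³/s = 1.44×10^-4 m³/s.

Q ≈ 1.44×10^-4 m³/s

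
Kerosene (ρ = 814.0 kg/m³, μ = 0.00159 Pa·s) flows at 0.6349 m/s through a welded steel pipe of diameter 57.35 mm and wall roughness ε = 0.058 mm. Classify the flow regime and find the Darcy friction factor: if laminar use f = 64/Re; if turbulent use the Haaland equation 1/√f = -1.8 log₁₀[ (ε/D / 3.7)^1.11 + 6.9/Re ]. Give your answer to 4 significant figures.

Re = ρVD/μ = 814·0.6349·0.05735/0.00159 = 1.864e+04.
Re > 4000 → turbulent. ε/D = 5.8e-05/0.05735 = 0.00101; Haaland: 1/√f = -1.8 log₁₀[0.000111 + 0.00037] = 5.972, so f = 0.02804.

f ≈ 0.02804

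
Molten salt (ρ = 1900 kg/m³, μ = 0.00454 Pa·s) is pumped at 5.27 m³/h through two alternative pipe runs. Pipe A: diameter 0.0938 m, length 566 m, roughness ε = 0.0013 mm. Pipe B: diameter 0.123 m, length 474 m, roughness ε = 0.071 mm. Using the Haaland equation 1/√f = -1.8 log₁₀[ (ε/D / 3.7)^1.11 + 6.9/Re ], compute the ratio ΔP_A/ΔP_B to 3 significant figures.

ΔP_A/ΔP_B ≈ 4.22

Pipe A: V = Q/A = 0.001464/0.00691 = 0.2118 m/s; Re = 8316; ε/D = 1.39e-05; Haaland → f = 0.03252; ΔP_A = f(L/D)(ρV²/2) = 8367 Pa.
Pipe B: V = Q/A = 0.001464/0.01188 = 0.1232 m/s; Re = 6342; ε/D = 0.000577; Haaland → f = 0.0357; ΔP_B = f(L/D)(ρV²/2) = 1984 Pa.
ΔP_A/ΔP_B = 8367/1984 = 4.22.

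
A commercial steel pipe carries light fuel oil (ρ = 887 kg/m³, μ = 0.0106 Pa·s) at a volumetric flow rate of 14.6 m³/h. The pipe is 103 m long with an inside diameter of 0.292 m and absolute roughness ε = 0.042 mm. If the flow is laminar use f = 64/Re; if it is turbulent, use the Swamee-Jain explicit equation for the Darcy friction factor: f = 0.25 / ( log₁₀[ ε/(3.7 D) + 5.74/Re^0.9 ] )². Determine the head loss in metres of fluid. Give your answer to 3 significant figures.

h_f ≈ 0.00285 m

Q = 14.6 m³/h = 14.6/3600 = 0.004056 m³/s.
Cross-sectional area A = πD²/4 = π(0.292)²/4 = 0.06697 m²; mean velocity V = Q/A = 0.004056/0.06697 = 0.06056 m/s.
Reynolds number Re = ρVD/μ = 887 · 0.06056 · 0.292 / 0.0106 = 1480.
Re < 2300 → laminar flow, so f = 64/Re = 64/1480 = 0.04325 (the turbulent correlation is not needed).
Darcy-Weisbach: ΔP = f(L/D)(ρV²/2) = 0.04325·(103/0.292)·(887·0.06056²/2) = 0.04325·352.7·1.627 = 24.82 Pa.
Head loss h_f = ΔP/(ρg) = 24.82/(887·9.81) = 0.00285 m.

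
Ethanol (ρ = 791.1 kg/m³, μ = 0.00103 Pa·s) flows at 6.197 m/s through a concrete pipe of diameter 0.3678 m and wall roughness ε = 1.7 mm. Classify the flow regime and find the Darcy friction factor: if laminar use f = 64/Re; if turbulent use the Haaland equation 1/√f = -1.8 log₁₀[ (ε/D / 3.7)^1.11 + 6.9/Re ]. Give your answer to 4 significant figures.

Re = ρVD/μ = 791.1·6.197·0.3678/0.00103 = 1.751e+06.
Re > 4000 → turbulent. ε/D = 0.0017/0.3678 = 0.00462; Haaland: 1/√f = -1.8 log₁₀[0.000599 + 3.94e-06] = 5.796, so f = 0.02977.

f ≈ 0.02977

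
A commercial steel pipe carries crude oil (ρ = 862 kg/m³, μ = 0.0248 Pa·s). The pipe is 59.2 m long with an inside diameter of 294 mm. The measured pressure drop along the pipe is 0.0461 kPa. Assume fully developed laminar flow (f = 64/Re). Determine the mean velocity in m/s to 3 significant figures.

For laminar flow, f = 64/Re with Re = ρVD/μ, so Darcy-Weisbach reduces to ΔP = 32μLV/D². Solving for V: V = ΔP·D²/(32μL) = 46.1·(0.294)²/(32·0.0248·59.2) = 0.08481 m/s.
Check: Re = ρVD/μ = 862·0.08481·0.294/0.0248 = 866.7 < 2300, so the laminar assumption holds.

V ≈ 0.0848 m/s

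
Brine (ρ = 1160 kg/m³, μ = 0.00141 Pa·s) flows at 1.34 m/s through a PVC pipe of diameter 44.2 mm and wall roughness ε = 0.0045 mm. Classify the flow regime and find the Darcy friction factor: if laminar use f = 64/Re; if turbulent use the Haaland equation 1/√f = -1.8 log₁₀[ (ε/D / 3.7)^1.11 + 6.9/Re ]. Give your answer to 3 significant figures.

f ≈ 0.0211

Re = ρVD/μ = 1160·1.34·0.0442/0.00141 = 4.873e+04.
Re > 4000 → turbulent. ε/D = 4.5e-06/0.0442 = 0.000102; Haaland: 1/√f = -1.8 log₁₀[8.67e-06 + 0.000142] = 6.882, so f = 0.02112.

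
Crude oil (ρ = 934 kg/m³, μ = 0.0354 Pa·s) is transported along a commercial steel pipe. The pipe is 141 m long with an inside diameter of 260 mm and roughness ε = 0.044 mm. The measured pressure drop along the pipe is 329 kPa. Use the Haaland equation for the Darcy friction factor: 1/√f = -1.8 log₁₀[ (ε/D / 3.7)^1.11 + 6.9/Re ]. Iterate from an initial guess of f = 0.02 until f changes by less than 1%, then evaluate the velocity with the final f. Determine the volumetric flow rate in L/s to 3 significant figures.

Rearranging Darcy-Weisbach: V = √(2·ΔP·D/(f·L·ρ)). With ε/D = 4.4e-05/0.26 = 0.000169, iterate starting from f = 0.02:
  f = 0.02 → V = √(2·3.29e+05·0.26/(0.02·141·934)) = 8.059 m/s; Re = ρVD/μ = 5.529e+04; f → 0.02078
  f = 0.02078 → V = 7.906 m/s; Re = 5.424e+04; f → 0.02086
Converged (Δf/f < 1%). With the final f = 0.02086: V = √(2·3.29e+05·0.26/(0.02086·141·934)) = 7.891 m/s.
Q = V·A = 7.891·(π/4·0.26²) = 0.419 m³/s = 419 L/s.

Q ≈ 419 L/s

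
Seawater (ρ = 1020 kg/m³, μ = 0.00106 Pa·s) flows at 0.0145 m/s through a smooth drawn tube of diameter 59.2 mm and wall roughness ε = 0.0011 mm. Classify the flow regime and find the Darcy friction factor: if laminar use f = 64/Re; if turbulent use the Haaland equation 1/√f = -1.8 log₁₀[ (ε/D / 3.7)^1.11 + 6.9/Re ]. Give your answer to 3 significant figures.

Re = ρVD/μ = 1020·0.0145·0.0592/0.00106 = 826.
Re < 2300 → laminar, so f = 64/Re = 0.07748 (roughness is irrelevant in laminar flow).

f ≈ 0.0775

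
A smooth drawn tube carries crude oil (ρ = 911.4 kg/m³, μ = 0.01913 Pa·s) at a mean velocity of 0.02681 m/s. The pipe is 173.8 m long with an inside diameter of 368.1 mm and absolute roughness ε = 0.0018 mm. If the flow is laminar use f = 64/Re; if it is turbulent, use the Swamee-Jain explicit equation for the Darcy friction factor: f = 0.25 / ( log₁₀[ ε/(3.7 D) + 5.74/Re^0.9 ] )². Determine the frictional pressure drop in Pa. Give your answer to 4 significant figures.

Reynolds number Re = ρVD/μ = 911.4 · 0.02681 · 0.3681 / 0.0191 = 470.2.
Re < 2300 → laminar flow, so f = 64/Re = 64/470.2 = 0.1361 (the turbulent correlation is not needed).
Darcy-Weisbach: ΔP = f(L/D)(ρV²/2) = 0.1361·(173.8/0.3681)·(911.4·0.02681²/2) = 0.1361·472.2·0.3275 = 21.05 Pa.

ΔP ≈ 21.05 Pa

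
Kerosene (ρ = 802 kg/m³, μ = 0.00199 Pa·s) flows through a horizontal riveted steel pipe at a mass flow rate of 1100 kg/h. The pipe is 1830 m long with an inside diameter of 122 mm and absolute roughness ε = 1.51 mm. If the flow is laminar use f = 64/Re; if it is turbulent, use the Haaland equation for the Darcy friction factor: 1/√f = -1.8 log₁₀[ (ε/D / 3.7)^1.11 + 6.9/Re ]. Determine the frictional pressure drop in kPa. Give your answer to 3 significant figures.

ΔP ≈ 0.255 kPa

ṁ = 1100 kg/h = 1100/3600 = 0.3056 kg/s.
A = πD²/4 = π(0.122)²/4 = 0.01169 m²; mean velocity V = ṁ/(ρA) = 0.3056/(802 · 0.01169) = 0.03259 m/s.
Reynolds number Re = ρVD/μ = 802 · 0.03259 · 0.122 / 0.00199 = 1602.
Re < 2300 → laminar flow, so f = 64/Re = 64/1602 = 0.03994 (the turbulent correlation is not needed).
Darcy-Weisbach: ΔP = f(L/D)(ρV²/2) = 0.03994·(1830/0.122)·(802·0.03259²/2) = 0.03994·1.5e+04·0.4259 = 255.2 Pa.
ΔP = 255.2 Pa = 0.255 kPa.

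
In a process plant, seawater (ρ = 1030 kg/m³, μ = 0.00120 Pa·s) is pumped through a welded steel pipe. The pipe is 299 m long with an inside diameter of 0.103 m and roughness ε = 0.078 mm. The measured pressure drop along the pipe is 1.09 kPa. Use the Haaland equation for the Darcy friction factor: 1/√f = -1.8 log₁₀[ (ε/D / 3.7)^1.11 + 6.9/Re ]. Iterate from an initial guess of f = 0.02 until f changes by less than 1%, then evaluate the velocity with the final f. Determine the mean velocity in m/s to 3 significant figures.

V ≈ 0.157 m/s

Rearranging Darcy-Weisbach: V = √(2·ΔP·D/(f·L·ρ)). With ε/D = 7.8e-05/0.103 = 0.000757, iterate starting from f = 0.02:
  f = 0.02 → V = √(2·1090·0.103/(0.02·299·1030)) = 0.1909 m/s; Re = ρVD/μ = 1.688e+04; f → 0.02816
  f = 0.02816 → V = 0.1609 m/s; Re = 1.423e+04; f → 0.02926
  f = 0.02926 → V = 0.1578 m/s; Re = 1.395e+04; f → 0.02939
Converged (Δf/f < 1%). With the final f = 0.02939: V = √(2·1090·0.103/(0.02939·299·1030)) = 0.1575 m/s.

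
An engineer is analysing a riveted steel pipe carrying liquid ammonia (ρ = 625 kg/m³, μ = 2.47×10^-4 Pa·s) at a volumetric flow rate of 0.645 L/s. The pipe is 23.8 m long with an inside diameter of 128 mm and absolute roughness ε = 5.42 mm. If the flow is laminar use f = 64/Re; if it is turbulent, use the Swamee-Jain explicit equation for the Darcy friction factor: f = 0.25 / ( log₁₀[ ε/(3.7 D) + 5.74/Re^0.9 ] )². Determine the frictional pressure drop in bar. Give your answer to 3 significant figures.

Q = 0.645 L/s = 0.645/1000 = 0.000645 m³/s.
Cross-sectional area A = πD²/4 = π(0.128)²/4 = 0.01287 m²; mean velocity V = Q/A = 0.000645/0.01287 = 0.05012 m/s.
Reynolds number Re = ρVD/μ = 625 · 0.05012 · 0.128 / 0.000247 = 1.623e+04.
Re > 4000 → turbulent. Relative roughness ε/D = 0.00542/0.128 = 0.0423. Swamee-Jain: f = 0.25/(log₁₀[0.0423/3.7 + 5.74/1.623e+04^0.9])² = 0.25/(log₁₀[0.0114 + 0.000932])² = 0.25/(-1.907)² = 0.06872.
Darcy-Weisbach: ΔP = f(L/D)(ρV²/2) = 0.06872·(23.8/0.128)·(625·0.05012²/2) = 0.06872·185.9·0.7851 = 10.03 Pa.
ΔP = 10.03 Pa = 1.00×10^-4 bar.

ΔP ≈ 1.00×10^-4 bar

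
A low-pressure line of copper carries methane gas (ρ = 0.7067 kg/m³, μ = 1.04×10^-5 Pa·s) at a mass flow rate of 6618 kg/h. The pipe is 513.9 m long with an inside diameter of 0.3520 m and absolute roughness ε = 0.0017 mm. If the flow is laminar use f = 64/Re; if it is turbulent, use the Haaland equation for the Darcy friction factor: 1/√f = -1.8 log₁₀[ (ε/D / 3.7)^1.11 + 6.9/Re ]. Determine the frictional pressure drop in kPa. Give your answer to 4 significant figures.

ΔP ≈ 4.633 kPa

ṁ = 6618 kg/h = 6618/3600 = 1.838 kg/s.
A = πD²/4 = π(0.352)²/4 = 0.09731 m²; mean velocity V = ṁ/(ρA) = 1.838/(0.7067 · 0.09731) = 26.73 m/s.
Reynolds number Re = ρVD/μ = 0.7067 · 26.73 · 0.352 / 1.04e-05 = 6.394e+05.
Re > 4000 → turbulent. Relative roughness ε/D = 1.7e-06/0.352 = 4.83e-06. Haaland: 1/√f = -1.8 log₁₀[(4.83e-06/3.7)^1.11 + 6.9/6.394e+05] = -1.8 log₁₀[2.94e-07 + 1.08e-05] = 8.919, so f = 0.01257.
Darcy-Weisbach: ΔP = f(L/D)(ρV²/2) = 0.01257·(513.9/0.352)·(0.7067·26.73²/2) = 0.01257·1460·252.5 = 4633 Pa.
ΔP = 4633 Pa = 4.633 kPa.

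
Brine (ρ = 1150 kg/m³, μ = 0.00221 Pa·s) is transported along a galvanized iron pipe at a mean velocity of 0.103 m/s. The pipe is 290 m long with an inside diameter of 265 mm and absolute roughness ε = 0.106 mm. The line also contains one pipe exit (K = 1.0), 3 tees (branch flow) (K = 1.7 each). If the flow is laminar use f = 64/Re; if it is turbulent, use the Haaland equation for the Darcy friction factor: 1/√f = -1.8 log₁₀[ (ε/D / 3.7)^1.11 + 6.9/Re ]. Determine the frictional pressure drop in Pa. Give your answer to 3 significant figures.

ΔP ≈ 229 Pa

Reynolds number Re = ρVD/μ = 1150 · 0.103 · 0.265 / 0.00221 = 1.42e+04.
Re > 4000 → turbulent. Relative roughness ε/D = 0.000106/0.265 = 0.0004. Haaland: 1/√f = -1.8 log₁₀[(0.0004/3.7)^1.11 + 6.9/1.42e+04] = -1.8 log₁₀[3.96e-05 + 0.000486] = 5.903, so f = 0.0287.
Total minor-loss coefficient ΣK = 1·1 + 3·1.7 = 6.1.
ΔP = [f·L/D + ΣK]·(ρV²/2) = [0.0287·290/0.265 + 6.1]·(1150·0.103²/2) = [31.4 + 6.1]·6.1 = 228.8 Pa.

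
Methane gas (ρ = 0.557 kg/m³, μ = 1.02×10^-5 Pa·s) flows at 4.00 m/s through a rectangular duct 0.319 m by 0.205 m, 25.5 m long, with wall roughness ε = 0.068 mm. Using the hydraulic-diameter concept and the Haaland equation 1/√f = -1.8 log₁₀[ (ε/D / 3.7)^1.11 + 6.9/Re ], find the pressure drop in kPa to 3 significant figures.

ΔP ≈ 0.00964 kPa

Hydraulic diameter D_h = 4A/P = 4·(0.319·0.205)/(2·(0.319+0.205)) = 0.2616/1.048 = 0.2496 m.
Re = ρVD_h/μ = 0.557·4·0.2496/1.02e-05 = 5.452e+04.
ε/D_h = 6.8e-05/0.2496 = 0.000272; Haaland gives 1/√f = -1.8 log₁₀[2.58e-05+0.000127] = 6.871, so f = 0.02118.
ΔP = f(L/D_h)(ρV²/2) = 0.02118·25.5/0.2496·4.456 = 9.644 Pa.
ΔP = 0.00964 kPa.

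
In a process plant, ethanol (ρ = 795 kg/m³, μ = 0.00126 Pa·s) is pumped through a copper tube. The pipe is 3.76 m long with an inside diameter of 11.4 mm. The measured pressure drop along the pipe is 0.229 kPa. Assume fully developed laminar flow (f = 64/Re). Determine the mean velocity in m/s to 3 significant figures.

For laminar flow, f = 64/Re with Re = ρVD/μ, so Darcy-Weisbach reduces to ΔP = 32μLV/D². Solving for V: V = ΔP·D²/(32μL) = 229·(0.0114)²/(32·0.00126·3.76) = 0.1963 m/s.
Check: Re = ρVD/μ = 795·0.1963·0.0114/0.00126 = 1412 < 2300, so the laminar assumption holds.

V ≈ 0.196 m/s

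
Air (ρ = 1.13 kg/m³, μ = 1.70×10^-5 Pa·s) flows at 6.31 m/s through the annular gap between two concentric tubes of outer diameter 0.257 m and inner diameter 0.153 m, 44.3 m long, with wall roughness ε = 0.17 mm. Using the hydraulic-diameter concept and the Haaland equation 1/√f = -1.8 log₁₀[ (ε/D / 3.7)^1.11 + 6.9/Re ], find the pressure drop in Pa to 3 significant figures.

Hydraulic diameter D_h = 4A/P = D_o - D_i = 0.257 - 0.153 = 0.104 m.
Re = ρVD_h/μ = 1.13·6.31·0.104/1.7e-05 = 4.362e+04.
ε/D_h = 0.00017/0.104 = 0.00163; Haaland gives 1/√f = -1.8 log₁₀[0.000189+0.000158] = 6.227, so f = 0.02579.
ΔP = f(L/D_h)(ρV²/2) = 0.02579·44.3/0.104·22.5 = 247.1 Pa.

ΔP ≈ 247 Pa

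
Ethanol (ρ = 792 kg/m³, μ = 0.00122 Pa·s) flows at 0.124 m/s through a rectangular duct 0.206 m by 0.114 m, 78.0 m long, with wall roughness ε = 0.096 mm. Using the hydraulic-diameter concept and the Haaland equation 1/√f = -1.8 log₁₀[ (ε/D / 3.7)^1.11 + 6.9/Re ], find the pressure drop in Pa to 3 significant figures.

Hydraulic diameter D_h = 4A/P = 4·(0.206·0.114)/(2·(0.206+0.114)) = 0.09394/0.64 = 0.1468 m.
Re = ρVD_h/μ = 792·0.124·0.1468/0.00122 = 1.182e+04.
ε/D_h = 9.6e-05/0.1468 = 0.000654; Haaland gives 1/√f = -1.8 log₁₀[6.83e-05+0.000584] = 5.734, so f = 0.03042.
ΔP = f(L/D_h)(ρV²/2) = 0.03042·78/0.1468·6.089 = 98.42 Pa.

ΔP ≈ 98.4 Pa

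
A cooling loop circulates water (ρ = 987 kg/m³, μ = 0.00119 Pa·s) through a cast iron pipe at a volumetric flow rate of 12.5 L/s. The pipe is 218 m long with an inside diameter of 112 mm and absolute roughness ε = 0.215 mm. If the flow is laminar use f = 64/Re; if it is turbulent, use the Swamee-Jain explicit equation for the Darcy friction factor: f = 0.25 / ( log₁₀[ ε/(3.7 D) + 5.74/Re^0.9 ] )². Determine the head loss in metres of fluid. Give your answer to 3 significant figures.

h_f ≈ 3.97 m

Q = 12.5 L/s = 12.5/1000 = 0.0125 m³/s.
Cross-sectional area A = πD²/4 = π(0.112)²/4 = 0.009852 m²; mean velocity V = Q/A = 0.0125/0.009852 = 1.269 m/s.
Reynolds number Re = ρVD/μ = 987 · 1.269 · 0.112 / 0.00119 = 1.179e+05.
Re > 4000 → turbulent. Relative roughness ε/D = 0.000215/0.112 = 0.00192. Swamee-Jain: f = 0.25/(log₁₀[0.00192/3.7 + 5.74/1.179e+05^0.9])² = 0.25/(log₁₀[0.000519 + 0.000157])² = 0.25/(-3.17)² = 0.02487.
Darcy-Weisbach: ΔP = f(L/D)(ρV²/2) = 0.02487·(218/0.112)·(987·1.269²/2) = 0.02487·1946·794.4 = 3.846e+04 Pa.
Head loss h_f = ΔP/(ρg) = 3.846e+04/(987·9.81) = 3.97 m.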